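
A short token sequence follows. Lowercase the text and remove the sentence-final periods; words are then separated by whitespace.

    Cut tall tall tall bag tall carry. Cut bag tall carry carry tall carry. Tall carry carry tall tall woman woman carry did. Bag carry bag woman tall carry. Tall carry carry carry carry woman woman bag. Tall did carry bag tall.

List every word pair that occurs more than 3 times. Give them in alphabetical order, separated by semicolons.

Bigram counts meeting the condition (more than 3 times):
  bag tall: 4
  carry carry: 5
  carry tall: 4
  tall carry: 6

bag tall; carry carry; carry tall; tall carry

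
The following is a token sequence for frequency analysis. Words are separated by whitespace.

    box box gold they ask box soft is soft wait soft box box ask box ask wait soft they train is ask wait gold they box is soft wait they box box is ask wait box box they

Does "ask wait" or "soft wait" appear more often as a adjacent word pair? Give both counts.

"ask wait" (3 vs 2)

"ask wait": 3 occurrences
"soft wait": 2 occurrences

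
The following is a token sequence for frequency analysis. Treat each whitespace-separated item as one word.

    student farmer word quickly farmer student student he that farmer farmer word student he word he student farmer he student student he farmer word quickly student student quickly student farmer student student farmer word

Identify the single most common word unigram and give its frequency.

Unigram frequencies (highest first):
  student: 12
  farmer: 8
  word: 5
  he: 5
  quickly: 3
  that: 1

"student", 12 times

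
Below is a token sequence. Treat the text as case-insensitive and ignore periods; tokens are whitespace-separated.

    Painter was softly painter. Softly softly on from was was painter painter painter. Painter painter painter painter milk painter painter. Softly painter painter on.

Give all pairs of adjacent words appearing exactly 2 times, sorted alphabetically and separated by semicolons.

painter softly; softly painter

Bigram counts meeting the condition (exactly 2 times):
  painter softly: 2
  softly painter: 2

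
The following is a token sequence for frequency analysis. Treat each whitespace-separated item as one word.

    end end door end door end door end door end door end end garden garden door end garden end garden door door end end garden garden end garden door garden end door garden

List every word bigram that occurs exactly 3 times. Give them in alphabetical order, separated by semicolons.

end end; garden door; garden end

Bigram counts meeting the condition (exactly 3 times):
  end end: 3
  garden door: 3
  garden end: 3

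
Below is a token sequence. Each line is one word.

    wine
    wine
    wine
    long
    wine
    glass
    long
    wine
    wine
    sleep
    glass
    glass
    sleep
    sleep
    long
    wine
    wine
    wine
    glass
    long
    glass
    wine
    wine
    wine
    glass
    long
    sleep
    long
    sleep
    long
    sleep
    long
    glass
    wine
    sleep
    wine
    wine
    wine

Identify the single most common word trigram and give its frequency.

Trigram frequencies (highest first):
  wine wine wine: 4
  wine glass long: 3
  long sleep long: 3
  long wine wine: 2
  wine wine glass: 2
  long glass wine: 2
  … (19 more, each ≤ 2)

"wine wine wine", 4 times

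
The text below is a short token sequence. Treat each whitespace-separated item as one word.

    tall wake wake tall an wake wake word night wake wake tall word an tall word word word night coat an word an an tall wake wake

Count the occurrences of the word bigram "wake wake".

Scanning the 26 overlapping bigram windows for "wake wake":
  position 2–3: wake wake
  position 6–7: wake wake
  position 10–11: wake wake
  position 26–27: wake wake

4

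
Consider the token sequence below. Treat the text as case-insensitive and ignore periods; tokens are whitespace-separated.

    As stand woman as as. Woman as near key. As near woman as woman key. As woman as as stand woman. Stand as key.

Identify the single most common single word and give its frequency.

"as", 10 times

Unigram frequencies (highest first):
  as: 10
  woman: 6
  stand: 3
  key: 3
  near: 2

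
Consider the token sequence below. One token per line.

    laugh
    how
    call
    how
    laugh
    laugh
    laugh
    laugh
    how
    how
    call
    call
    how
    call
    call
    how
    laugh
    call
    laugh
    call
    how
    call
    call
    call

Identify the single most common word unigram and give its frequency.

Unigram frequencies (highest first):
  call: 10
  laugh: 7
  how: 7

"call", 10 times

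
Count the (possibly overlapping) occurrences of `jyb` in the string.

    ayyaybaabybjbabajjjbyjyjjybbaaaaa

1

Sliding a length-3 window over the 33 characters (31 positions):
  position 25–27: jyb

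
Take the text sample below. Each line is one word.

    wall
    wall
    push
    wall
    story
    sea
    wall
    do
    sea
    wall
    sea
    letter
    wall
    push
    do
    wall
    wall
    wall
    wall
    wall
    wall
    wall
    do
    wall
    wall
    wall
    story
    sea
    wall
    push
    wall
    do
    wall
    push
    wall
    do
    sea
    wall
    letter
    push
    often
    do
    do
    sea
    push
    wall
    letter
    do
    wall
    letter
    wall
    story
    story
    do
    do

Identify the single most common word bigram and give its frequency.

"wall wall", 9 times

Bigram frequencies (highest first):
  wall wall: 9
  wall push: 4
  push wall: 4
  sea wall: 4
  wall do: 4
  do wall: 4
  … (16 more, each ≤ 3)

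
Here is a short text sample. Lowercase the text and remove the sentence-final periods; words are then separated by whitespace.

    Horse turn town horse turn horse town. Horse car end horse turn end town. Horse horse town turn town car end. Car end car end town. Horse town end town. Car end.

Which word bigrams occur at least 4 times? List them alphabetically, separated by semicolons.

Bigram counts meeting the condition (at least 4 times):
  car end: 5
  town horse: 4

car end; town horse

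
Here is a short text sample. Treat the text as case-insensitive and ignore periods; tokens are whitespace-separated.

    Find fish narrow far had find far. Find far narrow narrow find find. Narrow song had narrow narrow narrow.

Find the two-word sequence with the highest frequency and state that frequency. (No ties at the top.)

"narrow narrow", 3 times

Bigram frequencies (highest first):
  narrow narrow: 3
  find far: 2
  find fish: 1
  fish narrow: 1
  narrow far: 1
  far had: 1
  … (9 more, each ≤ 1)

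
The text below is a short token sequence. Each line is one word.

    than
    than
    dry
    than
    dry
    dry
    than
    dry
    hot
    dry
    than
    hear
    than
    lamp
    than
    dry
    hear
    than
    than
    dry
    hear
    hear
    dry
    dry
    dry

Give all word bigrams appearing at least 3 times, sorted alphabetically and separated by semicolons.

dry dry; dry than; than dry

Bigram counts meeting the condition (at least 3 times):
  dry dry: 3
  dry than: 3
  than dry: 5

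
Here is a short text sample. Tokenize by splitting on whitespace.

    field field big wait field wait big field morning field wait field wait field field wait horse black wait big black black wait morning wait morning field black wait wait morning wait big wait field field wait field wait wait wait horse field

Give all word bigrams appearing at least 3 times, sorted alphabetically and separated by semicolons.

black wait; field field; field wait; wait big; wait field; wait morning; wait wait

Bigram counts meeting the condition (at least 3 times):
  black wait: 3
  field field: 3
  field wait: 6
  wait big: 3
  wait field: 5
  wait morning: 3
  wait wait: 3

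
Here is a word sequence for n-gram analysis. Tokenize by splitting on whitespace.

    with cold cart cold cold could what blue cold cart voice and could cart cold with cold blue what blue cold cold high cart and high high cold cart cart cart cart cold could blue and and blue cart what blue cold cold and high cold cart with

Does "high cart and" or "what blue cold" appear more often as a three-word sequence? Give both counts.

"what blue cold" (3 vs 1)

"high cart and": 1 occurrence
"what blue cold": 3 occurrences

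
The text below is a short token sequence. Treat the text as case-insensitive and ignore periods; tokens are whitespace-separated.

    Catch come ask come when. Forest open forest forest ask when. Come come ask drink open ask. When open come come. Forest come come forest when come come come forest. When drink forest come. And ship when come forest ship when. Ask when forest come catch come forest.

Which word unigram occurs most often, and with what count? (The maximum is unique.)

Unigram frequencies (highest first):
  come: 15
  forest: 10
  when: 8
  ask: 5
  open: 3
  catch: 2
  … (3 more, each ≤ 2)

"come", 15 times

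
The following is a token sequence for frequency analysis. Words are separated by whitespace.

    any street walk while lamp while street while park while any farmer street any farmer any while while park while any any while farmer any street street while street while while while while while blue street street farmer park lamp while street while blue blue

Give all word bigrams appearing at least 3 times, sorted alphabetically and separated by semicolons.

Bigram counts meeting the condition (at least 3 times):
  street while: 4
  while street: 3
  while while: 5

street while; while street; while while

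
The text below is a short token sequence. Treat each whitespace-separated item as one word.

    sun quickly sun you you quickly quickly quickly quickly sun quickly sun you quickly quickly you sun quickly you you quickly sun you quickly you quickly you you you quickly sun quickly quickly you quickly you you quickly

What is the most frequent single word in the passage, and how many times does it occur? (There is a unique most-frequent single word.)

"quickly", 17 times

Unigram frequencies (highest first):
  quickly: 17
  you: 14
  sun: 7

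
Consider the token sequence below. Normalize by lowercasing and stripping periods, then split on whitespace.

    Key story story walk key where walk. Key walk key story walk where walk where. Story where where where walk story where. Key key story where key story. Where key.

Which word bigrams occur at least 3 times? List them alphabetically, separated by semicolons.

key story; story where; walk key; where key; where walk

Bigram counts meeting the condition (at least 3 times):
  key story: 4
  story where: 4
  walk key: 3
  where key: 3
  where walk: 3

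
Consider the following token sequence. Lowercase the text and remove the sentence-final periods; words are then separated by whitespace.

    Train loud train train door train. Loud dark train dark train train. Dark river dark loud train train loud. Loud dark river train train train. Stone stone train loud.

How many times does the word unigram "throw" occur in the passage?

Scanning the 29 tokens for "throw":
  (none found)

0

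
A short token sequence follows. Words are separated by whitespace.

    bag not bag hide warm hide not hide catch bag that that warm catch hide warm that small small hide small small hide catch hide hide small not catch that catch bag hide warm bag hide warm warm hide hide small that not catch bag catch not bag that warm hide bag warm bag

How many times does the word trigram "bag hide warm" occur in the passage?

3

Scanning the 52 overlapping trigram windows for "bag hide warm":
  position 3–5: bag hide warm
  position 32–34: bag hide warm
  position 35–37: bag hide warm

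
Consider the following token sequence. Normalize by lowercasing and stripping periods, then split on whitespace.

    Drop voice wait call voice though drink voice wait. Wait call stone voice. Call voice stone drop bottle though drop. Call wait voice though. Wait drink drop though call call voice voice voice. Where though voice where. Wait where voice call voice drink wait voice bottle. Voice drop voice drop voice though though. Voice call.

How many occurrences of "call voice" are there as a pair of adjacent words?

Scanning the 54 overlapping bigram windows for "call voice":
  position 4–5: call voice
  position 14–15: call voice
  position 30–31: call voice
  position 41–42: call voice

4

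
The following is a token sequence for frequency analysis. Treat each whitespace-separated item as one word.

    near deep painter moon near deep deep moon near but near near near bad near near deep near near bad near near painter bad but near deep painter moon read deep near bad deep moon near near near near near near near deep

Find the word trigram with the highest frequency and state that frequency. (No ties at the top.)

Trigram frequencies (highest first):
  near near near: 6
  near deep painter: 2
  deep painter moon: 2
  deep moon near: 2
  near near bad: 2
  near bad near: 2
  … (23 more, each ≤ 2)

"near near near", 6 times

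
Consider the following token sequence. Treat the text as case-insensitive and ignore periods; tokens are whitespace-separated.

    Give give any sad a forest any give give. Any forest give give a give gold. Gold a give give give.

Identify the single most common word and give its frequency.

"give", 10 times

Unigram frequencies (highest first):
  give: 10
  any: 3
  a: 3
  forest: 2
  gold: 2
  sad: 1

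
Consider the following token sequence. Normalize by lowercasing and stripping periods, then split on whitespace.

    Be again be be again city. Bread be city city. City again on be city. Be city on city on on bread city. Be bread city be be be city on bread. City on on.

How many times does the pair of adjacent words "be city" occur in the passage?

4

Scanning the 34 overlapping bigram windows for "be city":
  position 8–9: be city
  position 14–15: be city
  position 16–17: be city
  position 29–30: be city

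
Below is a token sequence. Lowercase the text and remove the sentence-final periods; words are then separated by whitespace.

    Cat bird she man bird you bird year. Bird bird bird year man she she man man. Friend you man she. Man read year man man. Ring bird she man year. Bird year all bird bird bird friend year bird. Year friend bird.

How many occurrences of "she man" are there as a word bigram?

Scanning the 42 overlapping bigram windows for "she man":
  position 3–4: she man
  position 15–16: she man
  position 21–22: she man
  position 29–30: she man

4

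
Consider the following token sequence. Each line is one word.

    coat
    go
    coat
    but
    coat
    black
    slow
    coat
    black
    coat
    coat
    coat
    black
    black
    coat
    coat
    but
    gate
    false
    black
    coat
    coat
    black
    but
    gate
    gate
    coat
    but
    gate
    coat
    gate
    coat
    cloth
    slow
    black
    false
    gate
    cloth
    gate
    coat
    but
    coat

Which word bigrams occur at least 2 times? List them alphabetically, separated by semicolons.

black coat; but coat; but gate; coat black; coat but; coat coat; gate coat

Bigram counts meeting the condition (at least 2 times):
  black coat: 3
  but coat: 2
  but gate: 3
  coat black: 4
  coat but: 4
  coat coat: 4
  gate coat: 4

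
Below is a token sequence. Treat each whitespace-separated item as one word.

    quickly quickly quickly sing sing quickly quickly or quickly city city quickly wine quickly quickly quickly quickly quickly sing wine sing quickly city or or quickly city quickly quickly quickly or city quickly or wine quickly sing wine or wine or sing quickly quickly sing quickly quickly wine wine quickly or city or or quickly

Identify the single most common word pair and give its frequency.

Bigram frequencies (highest first):
  quickly quickly: 11
  quickly sing: 4
  sing quickly: 4
  quickly or: 4
  or quickly: 3
  quickly city: 3
  … (14 more, each ≤ 3)

"quickly quickly", 11 times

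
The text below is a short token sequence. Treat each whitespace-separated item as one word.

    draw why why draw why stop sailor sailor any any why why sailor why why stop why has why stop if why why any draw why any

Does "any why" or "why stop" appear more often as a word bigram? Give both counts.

"why stop" (3 vs 1)

"any why": 1 occurrence
"why stop": 3 occurrences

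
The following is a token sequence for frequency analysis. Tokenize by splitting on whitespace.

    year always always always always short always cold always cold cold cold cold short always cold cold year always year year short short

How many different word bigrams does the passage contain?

23 tokens → 22 bigram windows in total.
Repeated bigrams (each contributes count−1 duplicates):
  cold cold: 4
  always always: 3
  always cold: 3
  short always: 2
  year always: 2
9 duplicate windows → 22 − 9 = 13 distinct.

13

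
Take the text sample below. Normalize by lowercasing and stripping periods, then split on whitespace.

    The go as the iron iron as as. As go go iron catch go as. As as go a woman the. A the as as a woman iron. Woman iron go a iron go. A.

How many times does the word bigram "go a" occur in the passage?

3

Scanning the 34 overlapping bigram windows for "go a":
  position 18–19: go a
  position 31–32: go a
  position 34–35: go a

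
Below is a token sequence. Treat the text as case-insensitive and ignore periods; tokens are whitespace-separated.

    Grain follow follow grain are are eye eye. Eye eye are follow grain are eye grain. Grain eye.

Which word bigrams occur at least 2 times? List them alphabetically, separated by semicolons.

are eye; eye eye; follow grain; grain are

Bigram counts meeting the condition (at least 2 times):
  are eye: 2
  eye eye: 3
  follow grain: 2
  grain are: 2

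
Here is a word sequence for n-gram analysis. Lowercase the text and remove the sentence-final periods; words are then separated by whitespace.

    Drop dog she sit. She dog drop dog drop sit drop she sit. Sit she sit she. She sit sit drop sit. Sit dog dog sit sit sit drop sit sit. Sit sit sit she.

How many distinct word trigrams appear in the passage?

35 tokens → 33 trigram windows in total.
Repeated trigrams (each contributes count−1 duplicates):
  sit sit sit: 4
  drop sit sit: 2
  she sit she: 2
  she sit sit: 2
  sit drop sit: 2
  sit sit drop: 2
  sit sit she: 2
9 duplicate windows → 33 − 9 = 24 distinct.

24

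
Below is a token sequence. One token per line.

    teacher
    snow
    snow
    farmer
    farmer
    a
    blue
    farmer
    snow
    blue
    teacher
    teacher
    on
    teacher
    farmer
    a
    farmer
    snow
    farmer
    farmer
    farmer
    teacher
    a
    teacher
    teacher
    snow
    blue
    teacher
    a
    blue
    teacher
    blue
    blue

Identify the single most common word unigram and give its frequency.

Unigram frequencies (highest first):
  teacher: 9
  farmer: 8
  blue: 6
  snow: 5
  a: 4
  on: 1

"teacher", 9 times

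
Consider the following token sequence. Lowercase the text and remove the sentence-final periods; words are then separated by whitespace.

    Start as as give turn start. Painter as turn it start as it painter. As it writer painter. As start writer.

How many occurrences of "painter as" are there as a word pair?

Scanning the 20 overlapping bigram windows for "painter as":
  position 7–8: painter as
  position 14–15: painter as
  position 18–19: painter as

3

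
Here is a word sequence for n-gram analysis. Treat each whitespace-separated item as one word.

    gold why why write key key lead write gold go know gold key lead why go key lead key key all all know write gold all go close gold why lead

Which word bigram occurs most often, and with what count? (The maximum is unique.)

Bigram frequencies (highest first):
  key lead: 3
  gold why: 2
  key key: 2
  write gold: 2
  why why: 1
  why write: 1
  … (19 more, each ≤ 1)

"key lead", 3 times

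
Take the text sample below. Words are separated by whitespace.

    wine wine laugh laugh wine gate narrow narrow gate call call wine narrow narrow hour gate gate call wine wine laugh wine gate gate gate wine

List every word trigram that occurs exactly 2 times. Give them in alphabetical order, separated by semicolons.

laugh wine gate; wine wine laugh

Trigram counts meeting the condition (exactly 2 times):
  laugh wine gate: 2
  wine wine laugh: 2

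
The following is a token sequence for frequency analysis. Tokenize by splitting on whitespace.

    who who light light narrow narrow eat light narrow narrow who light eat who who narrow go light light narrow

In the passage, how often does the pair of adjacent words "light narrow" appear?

3

Scanning the 19 overlapping bigram windows for "light narrow":
  position 4–5: light narrow
  position 8–9: light narrow
  position 19–20: light narrow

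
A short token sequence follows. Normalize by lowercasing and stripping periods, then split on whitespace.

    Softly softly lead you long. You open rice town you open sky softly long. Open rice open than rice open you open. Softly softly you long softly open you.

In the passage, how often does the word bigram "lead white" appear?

0

Scanning the 28 overlapping bigram windows for "lead white":
  (none found)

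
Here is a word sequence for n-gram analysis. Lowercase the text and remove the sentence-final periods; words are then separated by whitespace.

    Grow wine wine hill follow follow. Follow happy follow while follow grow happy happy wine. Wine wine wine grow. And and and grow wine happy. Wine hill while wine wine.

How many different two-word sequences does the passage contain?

20

30 tokens → 29 bigram windows in total.
Repeated bigrams (each contributes count−1 duplicates):
  wine wine: 5
  and and: 2
  follow follow: 2
  grow wine: 2
  happy wine: 2
  wine hill: 2
9 duplicate windows → 29 − 9 = 20 distinct.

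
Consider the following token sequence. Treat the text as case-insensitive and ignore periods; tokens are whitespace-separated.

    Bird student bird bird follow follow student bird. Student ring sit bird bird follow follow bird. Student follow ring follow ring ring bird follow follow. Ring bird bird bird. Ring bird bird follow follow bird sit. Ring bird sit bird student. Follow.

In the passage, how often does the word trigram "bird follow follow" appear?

4

Scanning the 40 overlapping trigram windows for "bird follow follow":
  position 4–6: bird follow follow
  position 13–15: bird follow follow
  position 23–25: bird follow follow
  position 32–34: bird follow follow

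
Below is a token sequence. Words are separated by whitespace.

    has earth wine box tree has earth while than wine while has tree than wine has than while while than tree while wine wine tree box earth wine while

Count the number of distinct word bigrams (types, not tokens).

23

29 tokens → 28 bigram windows in total.
Repeated bigrams (each contributes count−1 duplicates):
  earth wine: 2
  has earth: 2
  than wine: 2
  while than: 2
  wine while: 2
5 duplicate windows → 28 − 5 = 23 distinct.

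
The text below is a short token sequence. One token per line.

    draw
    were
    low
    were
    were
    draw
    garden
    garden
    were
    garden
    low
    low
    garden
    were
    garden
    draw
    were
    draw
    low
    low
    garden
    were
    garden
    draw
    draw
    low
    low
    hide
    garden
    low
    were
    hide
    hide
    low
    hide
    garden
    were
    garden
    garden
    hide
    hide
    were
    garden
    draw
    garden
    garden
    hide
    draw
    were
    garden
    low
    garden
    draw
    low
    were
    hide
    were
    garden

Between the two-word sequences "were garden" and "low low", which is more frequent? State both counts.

"were garden" (7 vs 3)

"were garden": 7 occurrences
"low low": 3 occurrences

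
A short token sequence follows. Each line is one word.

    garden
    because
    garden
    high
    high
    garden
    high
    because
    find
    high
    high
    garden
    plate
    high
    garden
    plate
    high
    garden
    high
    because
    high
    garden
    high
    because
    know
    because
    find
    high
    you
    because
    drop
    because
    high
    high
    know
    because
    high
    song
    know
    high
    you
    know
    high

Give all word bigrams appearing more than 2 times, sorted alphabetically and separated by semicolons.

Bigram counts meeting the condition (more than 2 times):
  because high: 3
  garden high: 4
  high because: 3
  high garden: 5
  high high: 3

because high; garden high; high because; high garden; high high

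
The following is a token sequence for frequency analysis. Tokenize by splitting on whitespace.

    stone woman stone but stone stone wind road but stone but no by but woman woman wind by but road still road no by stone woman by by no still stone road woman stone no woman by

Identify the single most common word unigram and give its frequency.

Unigram frequencies (highest first):
  stone: 8
  woman: 6
  by: 6
  but: 5
  road: 4
  no: 4
  … (2 more, each ≤ 2)

"stone", 8 times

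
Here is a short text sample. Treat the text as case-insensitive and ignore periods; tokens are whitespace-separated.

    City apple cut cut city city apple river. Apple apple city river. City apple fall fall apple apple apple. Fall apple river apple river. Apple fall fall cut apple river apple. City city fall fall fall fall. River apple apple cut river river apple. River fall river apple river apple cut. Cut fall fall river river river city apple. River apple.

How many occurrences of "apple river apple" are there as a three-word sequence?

6

Scanning the 59 overlapping trigram windows for "apple river apple":
  position 7–9: apple river apple
  position 21–23: apple river apple
  position 23–25: apple river apple
  position 29–31: apple river apple
  position 48–50: apple river apple
  position 59–61: apple river apple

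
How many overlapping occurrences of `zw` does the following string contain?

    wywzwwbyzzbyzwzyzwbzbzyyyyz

3

Sliding a length-2 window over the 27 characters (26 positions):
  position 4–5: zw
  position 13–14: zw
  position 17–18: zw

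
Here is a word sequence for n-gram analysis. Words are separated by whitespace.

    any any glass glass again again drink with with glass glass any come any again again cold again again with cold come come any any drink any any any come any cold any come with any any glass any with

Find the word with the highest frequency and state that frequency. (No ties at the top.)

"any", 14 times

Unigram frequencies (highest first):
  any: 14
  again: 6
  glass: 5
  with: 5
  come: 5
  cold: 3
  … (1 more, each ≤ 2)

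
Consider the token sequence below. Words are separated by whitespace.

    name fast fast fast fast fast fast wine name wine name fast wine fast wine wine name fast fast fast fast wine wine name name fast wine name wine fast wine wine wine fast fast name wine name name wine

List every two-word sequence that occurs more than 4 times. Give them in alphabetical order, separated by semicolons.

Bigram counts meeting the condition (more than 4 times):
  fast fast: 9
  fast wine: 6
  wine name: 6

fast fast; fast wine; wine name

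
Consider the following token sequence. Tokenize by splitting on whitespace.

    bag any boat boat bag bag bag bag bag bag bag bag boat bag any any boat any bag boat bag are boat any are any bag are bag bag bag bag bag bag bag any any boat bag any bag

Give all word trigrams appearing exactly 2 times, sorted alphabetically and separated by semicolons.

Trigram counts meeting the condition (exactly 2 times):
  any any boat: 2
  bag any any: 2
  bag boat bag: 2
  boat bag any: 2

any any boat; bag any any; bag boat bag; boat bag any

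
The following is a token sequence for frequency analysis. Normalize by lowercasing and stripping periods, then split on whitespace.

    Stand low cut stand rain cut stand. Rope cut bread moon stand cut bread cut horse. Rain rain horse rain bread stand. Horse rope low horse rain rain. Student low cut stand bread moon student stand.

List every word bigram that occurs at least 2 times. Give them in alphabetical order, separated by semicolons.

Bigram counts meeting the condition (at least 2 times):
  bread moon: 2
  cut bread: 2
  cut stand: 3
  horse rain: 3
  low cut: 2
  rain rain: 2

bread moon; cut bread; cut stand; horse rain; low cut; rain rain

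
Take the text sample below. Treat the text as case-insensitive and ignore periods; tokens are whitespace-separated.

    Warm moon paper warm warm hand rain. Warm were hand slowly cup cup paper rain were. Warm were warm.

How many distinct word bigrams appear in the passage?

19 tokens → 18 bigram windows in total.
Repeated bigrams (each contributes count−1 duplicates):
  warm were: 2
  were warm: 2
2 duplicate windows → 18 − 2 = 16 distinct.

16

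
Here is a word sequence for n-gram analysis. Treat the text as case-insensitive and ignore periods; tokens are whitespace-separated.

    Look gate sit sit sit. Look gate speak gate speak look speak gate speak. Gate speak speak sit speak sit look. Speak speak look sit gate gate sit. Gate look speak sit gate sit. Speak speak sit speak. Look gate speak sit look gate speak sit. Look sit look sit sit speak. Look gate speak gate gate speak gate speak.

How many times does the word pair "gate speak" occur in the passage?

Scanning the 59 overlapping bigram windows for "gate speak":
  position 7–8: gate speak
  position 9–10: gate speak
  position 13–14: gate speak
  position 15–16: gate speak
  position 40–41: gate speak
  position 44–45: gate speak
  position 54–55: gate speak
  position 57–58: gate speak
  position 59–60: gate speak

9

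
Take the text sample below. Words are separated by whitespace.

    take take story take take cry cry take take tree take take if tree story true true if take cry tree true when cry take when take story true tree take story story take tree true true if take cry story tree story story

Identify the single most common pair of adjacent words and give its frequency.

Bigram frequencies (highest first):
  take take: 4
  take story: 3
  take cry: 3
  story take: 2
  cry take: 2
  take tree: 2
  … (19 more, each ≤ 2)

"take take", 4 times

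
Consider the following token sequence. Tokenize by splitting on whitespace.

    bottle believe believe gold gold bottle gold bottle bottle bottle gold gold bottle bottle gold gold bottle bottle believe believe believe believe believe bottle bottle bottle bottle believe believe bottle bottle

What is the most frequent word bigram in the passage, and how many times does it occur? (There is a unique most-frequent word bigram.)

"bottle bottle", 8 times

Bigram frequencies (highest first):
  bottle bottle: 8
  believe believe: 6
  gold bottle: 4
  bottle believe: 3
  gold gold: 3
  bottle gold: 3
  … (2 more, each ≤ 2)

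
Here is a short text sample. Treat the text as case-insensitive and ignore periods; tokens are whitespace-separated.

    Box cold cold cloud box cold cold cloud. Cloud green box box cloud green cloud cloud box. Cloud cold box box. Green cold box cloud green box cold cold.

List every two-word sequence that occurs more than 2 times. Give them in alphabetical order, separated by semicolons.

box cloud; box cold; cloud green; cold cold

Bigram counts meeting the condition (more than 2 times):
  box cloud: 3
  box cold: 3
  cloud green: 3
  cold cold: 3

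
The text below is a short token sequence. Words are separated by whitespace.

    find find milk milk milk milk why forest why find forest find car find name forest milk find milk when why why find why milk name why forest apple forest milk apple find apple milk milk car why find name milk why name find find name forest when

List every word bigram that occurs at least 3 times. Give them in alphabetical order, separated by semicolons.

find name; milk milk; why find

Bigram counts meeting the condition (at least 3 times):
  find name: 3
  milk milk: 4
  why find: 3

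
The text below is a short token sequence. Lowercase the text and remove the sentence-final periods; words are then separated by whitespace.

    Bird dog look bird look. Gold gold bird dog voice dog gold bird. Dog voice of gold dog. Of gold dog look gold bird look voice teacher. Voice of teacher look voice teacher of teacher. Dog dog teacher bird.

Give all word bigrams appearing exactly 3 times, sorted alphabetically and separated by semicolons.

bird dog; gold bird

Bigram counts meeting the condition (exactly 3 times):
  bird dog: 3
  gold bird: 3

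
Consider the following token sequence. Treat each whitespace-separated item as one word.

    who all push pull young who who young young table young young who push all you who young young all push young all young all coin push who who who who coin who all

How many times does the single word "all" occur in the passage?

Scanning the 34 tokens for "all":
  position 2: all
  position 15: all
  position 20: all
  position 23: all
  position 25: all
  position 34: all

6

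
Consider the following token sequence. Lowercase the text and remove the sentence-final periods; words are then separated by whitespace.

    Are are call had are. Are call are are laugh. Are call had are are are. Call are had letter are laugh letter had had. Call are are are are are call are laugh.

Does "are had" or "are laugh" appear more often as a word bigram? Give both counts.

"are laugh" (3 vs 1)

"are had": 1 occurrence
"are laugh": 3 occurrences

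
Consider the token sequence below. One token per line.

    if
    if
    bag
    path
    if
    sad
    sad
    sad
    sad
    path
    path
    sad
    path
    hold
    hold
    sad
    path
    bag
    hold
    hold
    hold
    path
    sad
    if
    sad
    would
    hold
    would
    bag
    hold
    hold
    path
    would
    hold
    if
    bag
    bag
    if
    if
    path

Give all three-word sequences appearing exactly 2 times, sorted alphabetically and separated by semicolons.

Trigram counts meeting the condition (exactly 2 times):
  bag hold hold: 2
  hold hold path: 2
  sad sad sad: 2

bag hold hold; hold hold path; sad sad sad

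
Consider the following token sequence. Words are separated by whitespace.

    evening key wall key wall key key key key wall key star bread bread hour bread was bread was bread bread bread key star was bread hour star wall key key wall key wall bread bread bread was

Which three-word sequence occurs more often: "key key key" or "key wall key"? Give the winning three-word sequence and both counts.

"key wall key" (4 vs 2)

"key key key": 2 occurrences
"key wall key": 4 occurrences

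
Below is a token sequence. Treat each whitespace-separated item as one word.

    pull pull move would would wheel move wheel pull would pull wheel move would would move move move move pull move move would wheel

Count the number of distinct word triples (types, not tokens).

20

24 tokens → 22 trigram windows in total.
Repeated trigrams (each contributes count−1 duplicates):
  move move move: 2
  move would would: 2
2 duplicate windows → 22 − 2 = 20 distinct.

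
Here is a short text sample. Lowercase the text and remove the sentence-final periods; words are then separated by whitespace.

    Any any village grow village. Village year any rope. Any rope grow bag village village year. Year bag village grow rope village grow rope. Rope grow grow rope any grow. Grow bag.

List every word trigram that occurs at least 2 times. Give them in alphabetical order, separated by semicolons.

Trigram counts meeting the condition (at least 2 times):
  village grow rope: 2
  village village year: 2

village grow rope; village village year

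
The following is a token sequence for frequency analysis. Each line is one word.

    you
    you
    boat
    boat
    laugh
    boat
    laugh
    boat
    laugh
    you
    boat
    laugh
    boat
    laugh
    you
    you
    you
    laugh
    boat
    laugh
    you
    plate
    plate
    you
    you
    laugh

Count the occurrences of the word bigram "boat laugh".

6

Scanning the 25 overlapping bigram windows for "boat laugh":
  position 4–5: boat laugh
  position 6–7: boat laugh
  position 8–9: boat laugh
  position 11–12: boat laugh
  position 13–14: boat laugh
  position 19–20: boat laugh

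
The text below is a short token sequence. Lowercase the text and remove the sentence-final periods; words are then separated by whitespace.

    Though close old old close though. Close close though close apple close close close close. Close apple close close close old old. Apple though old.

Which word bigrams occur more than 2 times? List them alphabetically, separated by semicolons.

close close; though close

Bigram counts meeting the condition (more than 2 times):
  close close: 7
  though close: 3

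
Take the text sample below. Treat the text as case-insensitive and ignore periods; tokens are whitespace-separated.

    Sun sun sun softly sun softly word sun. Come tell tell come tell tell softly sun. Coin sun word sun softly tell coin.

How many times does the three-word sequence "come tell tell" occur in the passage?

2

Scanning the 21 overlapping trigram windows for "come tell tell":
  position 9–11: come tell tell
  position 12–14: come tell tell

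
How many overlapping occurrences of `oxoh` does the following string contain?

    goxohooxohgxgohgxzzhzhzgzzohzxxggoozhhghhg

2

Sliding a length-4 window over the 42 characters (39 positions):
  position 2–5: oxoh
  position 7–10: oxoh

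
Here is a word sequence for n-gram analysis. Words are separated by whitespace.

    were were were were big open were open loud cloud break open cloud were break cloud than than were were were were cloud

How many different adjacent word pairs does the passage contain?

23 tokens → 22 bigram windows in total.
Repeated bigrams (each contributes count−1 duplicates):
  were were: 6
5 duplicate windows → 22 − 5 = 17 distinct.

17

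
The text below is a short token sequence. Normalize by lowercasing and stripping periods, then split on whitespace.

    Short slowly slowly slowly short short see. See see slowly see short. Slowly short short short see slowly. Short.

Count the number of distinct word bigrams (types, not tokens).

19 tokens → 18 bigram windows in total.
Repeated bigrams (each contributes count−1 duplicates):
  short short: 3
  slowly short: 3
  see see: 2
  see slowly: 2
  short see: 2
  short slowly: 2
  slowly slowly: 2
9 duplicate windows → 18 − 9 = 9 distinct.

9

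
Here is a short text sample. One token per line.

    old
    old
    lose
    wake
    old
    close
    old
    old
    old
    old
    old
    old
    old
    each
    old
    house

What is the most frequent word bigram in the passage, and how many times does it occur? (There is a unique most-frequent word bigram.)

Bigram frequencies (highest first):
  old old: 7
  old lose: 1
  lose wake: 1
  wake old: 1
  old close: 1
  close old: 1
  … (3 more, each ≤ 1)

"old old", 7 times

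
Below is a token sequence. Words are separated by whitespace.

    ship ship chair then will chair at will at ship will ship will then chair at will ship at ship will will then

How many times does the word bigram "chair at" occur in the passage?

Scanning the 22 overlapping bigram windows for "chair at":
  position 6–7: chair at
  position 15–16: chair at

2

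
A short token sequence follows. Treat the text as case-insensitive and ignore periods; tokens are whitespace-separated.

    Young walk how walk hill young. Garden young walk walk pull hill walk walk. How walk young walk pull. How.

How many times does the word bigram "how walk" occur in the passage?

2

Scanning the 19 overlapping bigram windows for "how walk":
  position 3–4: how walk
  position 15–16: how walk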